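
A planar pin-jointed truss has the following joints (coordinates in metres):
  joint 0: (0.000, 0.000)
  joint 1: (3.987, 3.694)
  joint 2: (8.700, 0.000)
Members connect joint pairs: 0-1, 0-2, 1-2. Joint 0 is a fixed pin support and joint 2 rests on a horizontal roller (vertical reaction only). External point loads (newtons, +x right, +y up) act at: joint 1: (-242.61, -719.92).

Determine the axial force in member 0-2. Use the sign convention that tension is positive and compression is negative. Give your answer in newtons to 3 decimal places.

N=3 nodes, M=3 members, R=3 reactions → 2N=6, M+R=6
member 0 (0-1): L=5.4352, (cx,cy)=(0.7335,0.6796)
member 1 (0-2): L=8.7000, (cx,cy)=(1.0000,0.0000)
member 2 (1-2): L=5.9882, (cx,cy)=(0.7871,-0.6169)
solve A·x = −loads:
  F[0-1] = -725.3992 N (compression)
  F[0-2] = +289.5041 N (tension)
  F[1-2] = -367.8328 N (compression)
  Rx@0 = +242.6100 N
  Ry@0 = +493.0097 N
  Ry@2 = +226.9103 N

289.504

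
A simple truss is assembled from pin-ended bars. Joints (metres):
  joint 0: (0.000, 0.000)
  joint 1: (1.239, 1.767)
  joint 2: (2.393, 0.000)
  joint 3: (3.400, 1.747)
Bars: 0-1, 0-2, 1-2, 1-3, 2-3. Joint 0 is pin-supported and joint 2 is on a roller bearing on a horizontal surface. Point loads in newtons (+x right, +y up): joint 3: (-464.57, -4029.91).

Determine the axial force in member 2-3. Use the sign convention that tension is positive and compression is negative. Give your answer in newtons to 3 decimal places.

N=4 nodes, M=5 members, R=3 reactions → 2N=8, M+R=8
member 0 (0-1): L=2.1581, (cx,cy)=(0.5741,0.8188)
member 1 (0-2): L=2.3930, (cx,cy)=(1.0000,0.0000)
member 2 (1-2): L=2.1105, (cx,cy)=(0.5468,-0.8373)
member 3 (1-3): L=2.1611, (cx,cy)=(1.0000,-0.0093)
member 4 (2-3): L=2.0164, (cx,cy)=(0.4994,0.8664)
solve A·x = −loads:
  F[0-1] = +1656.9541 N (tension)
  F[0-2] = -1415.8526 N (compression)
  F[1-2] = -1640.8006 N (compression)
  F[1-3] = +1848.5555 N (tension)
  F[2-3] = -4631.7131 N (compression)
  Rx@0 = +464.5700 N
  Ry@0 = -1356.6718 N
  Ry@2 = +5386.5818 N

-4631.713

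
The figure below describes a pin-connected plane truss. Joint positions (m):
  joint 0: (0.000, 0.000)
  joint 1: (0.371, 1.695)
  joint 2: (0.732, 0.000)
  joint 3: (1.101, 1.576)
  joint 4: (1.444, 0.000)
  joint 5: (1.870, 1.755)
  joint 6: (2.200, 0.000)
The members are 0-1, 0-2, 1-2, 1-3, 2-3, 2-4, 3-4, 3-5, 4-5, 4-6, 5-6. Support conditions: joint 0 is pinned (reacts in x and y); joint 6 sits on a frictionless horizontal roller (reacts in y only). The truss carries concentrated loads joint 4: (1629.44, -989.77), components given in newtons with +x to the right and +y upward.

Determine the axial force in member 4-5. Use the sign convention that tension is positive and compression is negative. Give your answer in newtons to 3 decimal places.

739.560

N=7 nodes, M=11 members, R=3 reactions → 2N=14, M+R=14
member 0 (0-1): L=1.7351, (cx,cy)=(0.2138,0.9769)
member 1 (0-2): L=0.7320, (cx,cy)=(1.0000,0.0000)
member 2 (1-2): L=1.7330, (cx,cy)=(0.2083,-0.9781)
member 3 (1-3): L=0.7396, (cx,cy)=(0.9870,-0.1609)
member 4 (2-3): L=1.6186, (cx,cy)=(0.2280,0.9737)
member 5 (2-4): L=0.7120, (cx,cy)=(1.0000,0.0000)
member 6 (3-4): L=1.6129, (cx,cy)=(0.2127,-0.9771)
member 7 (3-5): L=0.7896, (cx,cy)=(0.9740,0.2267)
member 8 (4-5): L=1.8060, (cx,cy)=(0.2359,0.9718)
member 9 (4-6): L=0.7560, (cx,cy)=(1.0000,0.0000)
member 10 (5-6): L=1.7858, (cx,cy)=(0.1848,-0.9828)
solve A·x = −loads:
  F[0-1] = -348.1729 N (compression)
  F[0-2] = +1703.8854 N (tension)
  F[1-2] = +373.1111 N (tension)
  F[1-3] = -154.1757 N (compression)
  F[2-3] = -374.7955 N (compression)
  F[2-4] = +1867.0499 N (tension)
  F[3-4] = +277.4255 N (tension)
  F[3-5] = -304.5369 N (compression)
  F[4-5] = +739.5600 N (tension)
  F[4-6] = +122.1562 N (tension)
  F[5-6] = -661.0340 N (compression)
  Rx@0 = -1629.4400 N
  Ry@0 = +340.1210 N
  Ry@6 = +649.6490 N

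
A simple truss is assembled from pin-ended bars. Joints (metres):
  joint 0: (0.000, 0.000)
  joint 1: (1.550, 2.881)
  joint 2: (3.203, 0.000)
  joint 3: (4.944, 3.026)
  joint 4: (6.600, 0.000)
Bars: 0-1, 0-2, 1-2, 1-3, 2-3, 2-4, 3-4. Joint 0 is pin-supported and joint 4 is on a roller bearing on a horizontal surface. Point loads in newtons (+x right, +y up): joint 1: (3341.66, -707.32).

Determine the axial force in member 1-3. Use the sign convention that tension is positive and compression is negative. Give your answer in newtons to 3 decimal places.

-1871.675

N=5 nodes, M=7 members, R=3 reactions → 2N=10, M+R=10
member 0 (0-1): L=3.2715, (cx,cy)=(0.4738,0.8806)
member 1 (0-2): L=3.2030, (cx,cy)=(1.0000,0.0000)
member 2 (1-2): L=3.3215, (cx,cy)=(0.4977,-0.8674)
member 3 (1-3): L=3.3971, (cx,cy)=(0.9991,0.0427)
member 4 (2-3): L=3.4911, (cx,cy)=(0.4987,0.8668)
member 5 (2-4): L=3.3970, (cx,cy)=(1.0000,0.0000)
member 6 (3-4): L=3.4495, (cx,cy)=(0.4801,-0.8772)
solve A·x = −loads:
  F[0-1] = +1041.8337 N (tension)
  F[0-2] = +2848.0497 N (tension)
  F[1-2] = -1965.3503 N (compression)
  F[1-3] = -1871.6752 N (compression)
  F[2-3] = +1966.6988 N (tension)
  F[2-4] = +889.1824 N (tension)
  F[3-4] = -1852.1919 N (compression)
  Rx@0 = -3341.6600 N
  Ry@0 = -917.4783 N
  Ry@4 = +1624.7983 N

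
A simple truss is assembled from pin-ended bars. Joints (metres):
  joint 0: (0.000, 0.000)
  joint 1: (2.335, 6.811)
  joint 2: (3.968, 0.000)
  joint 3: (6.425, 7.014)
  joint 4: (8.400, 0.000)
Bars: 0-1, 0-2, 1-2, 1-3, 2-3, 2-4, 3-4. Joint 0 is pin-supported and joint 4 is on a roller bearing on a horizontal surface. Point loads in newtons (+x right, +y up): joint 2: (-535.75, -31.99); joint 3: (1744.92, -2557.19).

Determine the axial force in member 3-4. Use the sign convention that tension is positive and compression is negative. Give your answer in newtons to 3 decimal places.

-3561.374

N=5 nodes, M=7 members, R=3 reactions → 2N=10, M+R=10
member 0 (0-1): L=7.2001, (cx,cy)=(0.3243,0.9460)
member 1 (0-2): L=3.9680, (cx,cy)=(1.0000,0.0000)
member 2 (1-2): L=7.0040, (cx,cy)=(0.2332,-0.9724)
member 3 (1-3): L=4.0950, (cx,cy)=(0.9988,0.0496)
member 4 (2-3): L=7.4319, (cx,cy)=(0.3306,0.9438)
member 5 (2-4): L=4.4320, (cx,cy)=(1.0000,0.0000)
member 6 (3-4): L=7.2868, (cx,cy)=(0.2710,-0.9626)
solve A·x = −loads:
  F[0-1] = +886.8139 N (tension)
  F[0-2] = +921.5767 N (tension)
  F[1-2] = -838.0091 N (compression)
  F[1-3] = +483.5709 N (tension)
  F[2-3] = +897.3624 N (tension)
  F[2-4] = +965.2737 N (tension)
  F[3-4] = -3561.3743 N (compression)
  Rx@0 = -1209.1700 N
  Ry@0 = -838.8856 N
  Ry@4 = +3428.0656 N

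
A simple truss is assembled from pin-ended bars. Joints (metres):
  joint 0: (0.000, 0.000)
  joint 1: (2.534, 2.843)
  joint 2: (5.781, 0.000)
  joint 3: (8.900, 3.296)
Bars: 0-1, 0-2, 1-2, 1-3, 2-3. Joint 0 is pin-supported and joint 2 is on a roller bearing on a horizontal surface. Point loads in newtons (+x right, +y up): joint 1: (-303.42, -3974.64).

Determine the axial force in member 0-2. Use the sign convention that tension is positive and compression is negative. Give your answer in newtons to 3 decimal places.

N=4 nodes, M=5 members, R=3 reactions → 2N=8, M+R=8
member 0 (0-1): L=3.8084, (cx,cy)=(0.6654,0.7465)
member 1 (0-2): L=5.7810, (cx,cy)=(1.0000,0.0000)
member 2 (1-2): L=4.3157, (cx,cy)=(0.7524,-0.6588)
member 3 (1-3): L=6.3821, (cx,cy)=(0.9975,0.0710)
member 4 (2-3): L=4.5378, (cx,cy)=(0.6873,0.7263)
solve A·x = −loads:
  F[0-1] = -3190.3682 N (compression)
  F[0-2] = +1819.3671 N (tension)
  F[1-2] = -2418.2092 N (compression)
  F[1-3] = -0.0000 N (compression)
  F[2-3] = +0.0000 N (tension)
  Rx@0 = +303.4200 N
  Ry@0 = +2381.6432 N
  Ry@2 = +1592.9968 N

1819.367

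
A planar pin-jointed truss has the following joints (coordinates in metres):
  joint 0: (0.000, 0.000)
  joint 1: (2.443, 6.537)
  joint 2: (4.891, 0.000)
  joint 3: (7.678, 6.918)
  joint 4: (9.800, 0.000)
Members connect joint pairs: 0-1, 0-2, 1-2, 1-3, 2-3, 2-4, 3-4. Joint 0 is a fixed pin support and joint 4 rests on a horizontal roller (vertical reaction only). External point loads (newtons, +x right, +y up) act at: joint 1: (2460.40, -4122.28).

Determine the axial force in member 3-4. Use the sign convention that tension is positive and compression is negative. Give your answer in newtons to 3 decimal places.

-2791.541

N=5 nodes, M=7 members, R=3 reactions → 2N=10, M+R=10
member 0 (0-1): L=6.9786, (cx,cy)=(0.3501,0.9367)
member 1 (0-2): L=4.8910, (cx,cy)=(1.0000,0.0000)
member 2 (1-2): L=6.9803, (cx,cy)=(0.3507,-0.9365)
member 3 (1-3): L=5.2488, (cx,cy)=(0.9974,0.0726)
member 4 (2-3): L=7.4583, (cx,cy)=(0.3737,0.9276)
member 5 (2-4): L=4.9090, (cx,cy)=(1.0000,0.0000)
member 6 (3-4): L=7.2361, (cx,cy)=(0.2933,-0.9560)
solve A·x = −loads:
  F[0-1] = -1551.6509 N (compression)
  F[0-2] = +3003.5881 N (tension)
  F[1-2] = -3001.4312 N (compression)
  F[1-3] = -1956.1478 N (compression)
  F[2-3] = +3030.3259 N (tension)
  F[2-4] = +818.6211 N (tension)
  F[3-4] = -2791.5411 N (compression)
  Rx@0 = -2460.4000 N
  Ry@0 = +1453.4673 N
  Ry@4 = +2668.8127 N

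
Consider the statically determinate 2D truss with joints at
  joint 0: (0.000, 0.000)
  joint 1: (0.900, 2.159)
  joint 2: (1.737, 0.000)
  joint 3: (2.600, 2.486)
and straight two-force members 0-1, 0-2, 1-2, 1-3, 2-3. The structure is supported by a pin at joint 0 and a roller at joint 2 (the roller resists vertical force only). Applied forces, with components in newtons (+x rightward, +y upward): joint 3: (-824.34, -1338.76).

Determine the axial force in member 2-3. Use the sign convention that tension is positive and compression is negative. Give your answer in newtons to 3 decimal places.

-1338.674

N=4 nodes, M=5 members, R=3 reactions → 2N=8, M+R=8
member 0 (0-1): L=2.3391, (cx,cy)=(0.3848,0.9230)
member 1 (0-2): L=1.7370, (cx,cy)=(1.0000,0.0000)
member 2 (1-2): L=2.3156, (cx,cy)=(0.3615,-0.9324)
member 3 (1-3): L=1.7312, (cx,cy)=(0.9820,0.1889)
member 4 (2-3): L=2.6315, (cx,cy)=(0.3279,0.9447)
solve A·x = −loads:
  F[0-1] = -557.5834 N (compression)
  F[0-2] = -609.8002 N (compression)
  F[1-2] = +472.4853 N (tension)
  F[1-3] = -392.3912 N (compression)
  F[2-3] = -1338.6744 N (compression)
  Rx@0 = +824.3400 N
  Ry@0 = +514.6571 N
  Ry@2 = +824.1029 N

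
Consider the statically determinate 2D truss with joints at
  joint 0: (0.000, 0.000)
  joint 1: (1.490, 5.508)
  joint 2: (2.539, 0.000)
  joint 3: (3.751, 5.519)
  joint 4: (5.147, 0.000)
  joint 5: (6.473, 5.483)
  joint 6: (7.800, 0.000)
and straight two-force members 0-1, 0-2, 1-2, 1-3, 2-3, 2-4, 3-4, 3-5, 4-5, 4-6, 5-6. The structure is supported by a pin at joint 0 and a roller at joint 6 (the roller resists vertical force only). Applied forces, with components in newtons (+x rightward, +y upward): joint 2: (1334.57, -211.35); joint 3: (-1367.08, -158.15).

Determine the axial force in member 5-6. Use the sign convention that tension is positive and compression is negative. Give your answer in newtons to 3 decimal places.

N=7 nodes, M=11 members, R=3 reactions → 2N=14, M+R=14
member 0 (0-1): L=5.7060, (cx,cy)=(0.2611,0.9653)
member 1 (0-2): L=2.5390, (cx,cy)=(1.0000,0.0000)
member 2 (1-2): L=5.6070, (cx,cy)=(0.1871,-0.9823)
member 3 (1-3): L=2.2610, (cx,cy)=(1.0000,0.0049)
member 4 (2-3): L=5.6505, (cx,cy)=(0.2145,0.9767)
member 5 (2-4): L=2.6080, (cx,cy)=(1.0000,0.0000)
member 6 (3-4): L=5.6928, (cx,cy)=(0.2452,-0.9695)
member 7 (3-5): L=2.7222, (cx,cy)=(0.9999,-0.0132)
member 8 (4-5): L=5.6411, (cx,cy)=(0.2351,0.9720)
member 9 (4-6): L=2.6530, (cx,cy)=(1.0000,0.0000)
member 10 (5-6): L=5.6413, (cx,cy)=(0.2352,-0.9719)
solve A·x = −loads:
  F[0-1] = -1234.7882 N (compression)
  F[0-2] = +289.9299 N (tension)
  F[1-2] = +1210.6512 N (tension)
  F[1-3] = -548.9441 N (compression)
  F[2-3] = -1001.2283 N (compression)
  F[2-4] = -603.3851 N (compression)
  F[3-4] = +842.9366 N (tension)
  F[3-5] = +396.7138 N (tension)
  F[4-5] = -840.7571 N (compression)
  F[4-6] = -199.0490 N (compression)
  F[5-6] = +846.1899 N (tension)
  Rx@0 = +32.5100 N
  Ry@0 = +1191.9457 N
  Ry@6 = -822.4457 N

846.190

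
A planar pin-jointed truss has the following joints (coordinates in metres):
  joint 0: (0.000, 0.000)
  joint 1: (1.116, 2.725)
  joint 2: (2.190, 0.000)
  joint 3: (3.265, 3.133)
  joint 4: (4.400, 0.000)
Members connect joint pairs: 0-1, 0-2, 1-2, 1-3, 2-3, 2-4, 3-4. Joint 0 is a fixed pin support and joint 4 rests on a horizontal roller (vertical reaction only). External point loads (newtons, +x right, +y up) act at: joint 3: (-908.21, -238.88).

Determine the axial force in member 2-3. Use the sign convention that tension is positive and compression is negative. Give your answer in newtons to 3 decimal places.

N=5 nodes, M=7 members, R=3 reactions → 2N=10, M+R=10
member 0 (0-1): L=2.9447, (cx,cy)=(0.3790,0.9254)
member 1 (0-2): L=2.1900, (cx,cy)=(1.0000,0.0000)
member 2 (1-2): L=2.9290, (cx,cy)=(0.3667,-0.9303)
member 3 (1-3): L=2.1874, (cx,cy)=(0.9825,0.1865)
member 4 (2-3): L=3.3123, (cx,cy)=(0.3245,0.9459)
member 5 (2-4): L=2.2100, (cx,cy)=(1.0000,0.0000)
member 6 (3-4): L=3.3323, (cx,cy)=(0.3406,-0.9402)
solve A·x = −loads:
  F[0-1] = -765.4056 N (compression)
  F[0-2] = -618.1290 N (compression)
  F[1-2] = +653.2569 N (tension)
  F[1-3] = -539.0756 N (compression)
  F[2-3] = -642.5376 N (compression)
  F[2-4] = -170.0605 N (compression)
  F[3-4] = +499.2818 N (tension)
  Rx@0 = +908.2100 N
  Ry@0 = +708.3070 N
  Ry@4 = -469.4270 N

-642.538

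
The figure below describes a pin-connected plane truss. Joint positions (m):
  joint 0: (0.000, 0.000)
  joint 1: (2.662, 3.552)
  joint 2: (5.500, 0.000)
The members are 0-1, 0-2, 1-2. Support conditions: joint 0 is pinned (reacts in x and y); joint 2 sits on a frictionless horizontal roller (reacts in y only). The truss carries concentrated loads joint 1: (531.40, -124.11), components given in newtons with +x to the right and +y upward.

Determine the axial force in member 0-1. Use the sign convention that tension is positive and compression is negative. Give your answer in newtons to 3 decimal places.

348.839

N=3 nodes, M=3 members, R=3 reactions → 2N=6, M+R=6
member 0 (0-1): L=4.4388, (cx,cy)=(0.5997,0.8002)
member 1 (0-2): L=5.5000, (cx,cy)=(1.0000,0.0000)
member 2 (1-2): L=4.5465, (cx,cy)=(0.6242,-0.7813)
solve A·x = −loads:
  F[0-1] = +348.8395 N (tension)
  F[0-2] = +322.1969 N (tension)
  F[1-2] = -516.1657 N (compression)
  Rx@0 = -531.4000 N
  Ry@0 = -279.1470 N
  Ry@2 = +403.2570 N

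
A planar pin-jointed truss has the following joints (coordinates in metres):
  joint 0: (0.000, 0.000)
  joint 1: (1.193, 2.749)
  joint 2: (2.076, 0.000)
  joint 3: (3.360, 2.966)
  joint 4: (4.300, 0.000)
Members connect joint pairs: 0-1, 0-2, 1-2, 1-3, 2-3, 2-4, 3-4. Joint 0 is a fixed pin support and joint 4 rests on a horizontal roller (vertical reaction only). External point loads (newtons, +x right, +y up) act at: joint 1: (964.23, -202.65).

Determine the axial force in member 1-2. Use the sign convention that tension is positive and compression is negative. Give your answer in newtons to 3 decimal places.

-761.960

N=5 nodes, M=7 members, R=3 reactions → 2N=10, M+R=10
member 0 (0-1): L=2.9967, (cx,cy)=(0.3981,0.9173)
member 1 (0-2): L=2.0760, (cx,cy)=(1.0000,0.0000)
member 2 (1-2): L=2.8873, (cx,cy)=(0.3058,-0.9521)
member 3 (1-3): L=2.1778, (cx,cy)=(0.9950,0.0996)
member 4 (2-3): L=3.2320, (cx,cy)=(0.3973,0.9177)
member 5 (2-4): L=2.2240, (cx,cy)=(1.0000,0.0000)
member 6 (3-4): L=3.1114, (cx,cy)=(0.3021,-0.9533)
solve A·x = −loads:
  F[0-1] = +512.3595 N (tension)
  F[0-2] = +760.2578 N (tension)
  F[1-2] = -761.9604 N (compression)
  F[1-3] = -529.8730 N (compression)
  F[2-3] = +790.5152 N (tension)
  F[2-4] = +213.1823 N (tension)
  F[3-4] = -705.6313 N (compression)
  Rx@0 = -964.2300 N
  Ry@0 = -470.0081 N
  Ry@4 = +672.6581 N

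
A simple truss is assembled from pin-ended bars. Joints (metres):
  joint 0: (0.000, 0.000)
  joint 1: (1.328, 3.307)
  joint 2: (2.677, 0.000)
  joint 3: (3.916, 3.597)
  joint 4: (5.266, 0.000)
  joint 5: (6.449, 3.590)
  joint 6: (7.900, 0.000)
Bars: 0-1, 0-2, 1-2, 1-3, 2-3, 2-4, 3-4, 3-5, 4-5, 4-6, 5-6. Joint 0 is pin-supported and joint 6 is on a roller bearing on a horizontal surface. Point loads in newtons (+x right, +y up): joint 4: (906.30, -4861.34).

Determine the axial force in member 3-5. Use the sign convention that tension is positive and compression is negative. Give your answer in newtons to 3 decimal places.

-2375.404

N=7 nodes, M=11 members, R=3 reactions → 2N=14, M+R=14
member 0 (0-1): L=3.5637, (cx,cy)=(0.3726,0.9280)
member 1 (0-2): L=2.6770, (cx,cy)=(1.0000,0.0000)
member 2 (1-2): L=3.5716, (cx,cy)=(0.3777,-0.9259)
member 3 (1-3): L=2.6042, (cx,cy)=(0.9938,0.1114)
member 4 (2-3): L=3.8044, (cx,cy)=(0.3257,0.9455)
member 5 (2-4): L=2.5890, (cx,cy)=(1.0000,0.0000)
member 6 (3-4): L=3.8420, (cx,cy)=(0.3514,-0.9362)
member 7 (3-5): L=2.5330, (cx,cy)=(1.0000,-0.0028)
member 8 (4-5): L=3.7799, (cx,cy)=(0.3130,0.9498)
member 9 (4-6): L=2.6340, (cx,cy)=(1.0000,0.0000)
member 10 (5-6): L=3.8721, (cx,cy)=(0.3747,-0.9271)
solve A·x = −loads:
  F[0-1] = -1746.6645 N (compression)
  F[0-2] = +1557.1914 N (tension)
  F[1-2] = +1598.6794 N (tension)
  F[1-3] = -1262.5751 N (compression)
  F[2-3] = -1565.6125 N (compression)
  F[2-4] = +2670.9026 N (tension)
  F[3-4] = +1738.2656 N (tension)
  F[3-5] = -2375.4037 N (compression)
  F[4-5] = +3404.9765 N (tension)
  F[4-6] = +1309.7329 N (tension)
  F[5-6] = -3495.1582 N (compression)
  Rx@0 = -906.3000 N
  Ry@0 = +1620.8569 N
  Ry@6 = +3240.4831 N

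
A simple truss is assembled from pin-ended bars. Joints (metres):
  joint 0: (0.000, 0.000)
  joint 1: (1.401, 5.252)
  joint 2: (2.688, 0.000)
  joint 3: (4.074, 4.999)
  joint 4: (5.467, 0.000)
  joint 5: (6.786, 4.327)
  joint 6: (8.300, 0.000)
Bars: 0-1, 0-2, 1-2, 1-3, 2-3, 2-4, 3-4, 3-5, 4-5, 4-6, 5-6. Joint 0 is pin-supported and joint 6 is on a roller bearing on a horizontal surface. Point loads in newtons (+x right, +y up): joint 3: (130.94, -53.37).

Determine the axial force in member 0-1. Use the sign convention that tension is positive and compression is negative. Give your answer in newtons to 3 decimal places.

N=7 nodes, M=11 members, R=3 reactions → 2N=14, M+R=14
member 0 (0-1): L=5.4357, (cx,cy)=(0.2577,0.9662)
member 1 (0-2): L=2.6880, (cx,cy)=(1.0000,0.0000)
member 2 (1-2): L=5.4074, (cx,cy)=(0.2380,-0.9713)
member 3 (1-3): L=2.6849, (cx,cy)=(0.9956,-0.0942)
member 4 (2-3): L=5.1876, (cx,cy)=(0.2672,0.9636)
member 5 (2-4): L=2.7790, (cx,cy)=(1.0000,0.0000)
member 6 (3-4): L=5.1895, (cx,cy)=(0.2684,-0.9633)
member 7 (3-5): L=2.7940, (cx,cy)=(0.9706,-0.2405)
member 8 (4-5): L=4.5236, (cx,cy)=(0.2916,0.9565)
member 9 (4-6): L=2.8330, (cx,cy)=(1.0000,0.0000)
member 10 (5-6): L=4.5842, (cx,cy)=(0.3303,-0.9439)
solve A·x = −loads:
  F[0-1] = +53.4975 N (tension)
  F[0-2] = +117.1514 N (tension)
  F[1-2] = -55.8587 N (compression)
  F[1-3] = +27.2044 N (tension)
  F[2-3] = +56.3001 N (tension)
  F[2-4] = +88.8145 N (tension)
  F[3-4] = -92.6117 N (compression)
  F[3-5] = -65.8890 N (compression)
  F[4-5] = +93.2657 N (tension)
  F[4-6] = +36.7601 N (tension)
  F[5-6] = -111.3055 N (compression)
  Rx@0 = -130.9400 N
  Ry@0 = -51.6901 N
  Ry@6 = +105.0601 N

53.498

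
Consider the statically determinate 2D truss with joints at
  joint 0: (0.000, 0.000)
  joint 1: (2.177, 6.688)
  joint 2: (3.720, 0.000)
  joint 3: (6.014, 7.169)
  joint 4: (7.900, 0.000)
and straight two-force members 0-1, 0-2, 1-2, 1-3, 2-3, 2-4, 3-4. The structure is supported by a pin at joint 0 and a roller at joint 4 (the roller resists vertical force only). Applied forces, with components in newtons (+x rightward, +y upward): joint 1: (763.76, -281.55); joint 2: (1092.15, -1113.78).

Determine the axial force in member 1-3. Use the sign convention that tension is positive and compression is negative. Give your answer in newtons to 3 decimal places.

-764.398

N=5 nodes, M=7 members, R=3 reactions → 2N=10, M+R=10
member 0 (0-1): L=7.0334, (cx,cy)=(0.3095,0.9509)
member 1 (0-2): L=3.7200, (cx,cy)=(1.0000,0.0000)
member 2 (1-2): L=6.8637, (cx,cy)=(0.2248,-0.9744)
member 3 (1-3): L=3.8670, (cx,cy)=(0.9922,0.1244)
member 4 (2-3): L=7.5271, (cx,cy)=(0.3048,0.9524)
member 5 (2-4): L=4.1800, (cx,cy)=(1.0000,0.0000)
member 6 (3-4): L=7.4129, (cx,cy)=(0.2544,-0.9671)
solve A·x = −loads:
  F[0-1] = -154.2701 N (compression)
  F[0-2] = +1903.6602 N (tension)
  F[1-2] = -235.9754 N (compression)
  F[1-3] = -764.3977 N (compression)
  F[2-3] = +1410.8325 N (tension)
  F[2-4] = +328.4875 N (tension)
  F[3-4] = -1291.1218 N (compression)
  Rx@0 = -1855.9100 N
  Ry@0 = +146.6942 N
  Ry@4 = +1248.6358 N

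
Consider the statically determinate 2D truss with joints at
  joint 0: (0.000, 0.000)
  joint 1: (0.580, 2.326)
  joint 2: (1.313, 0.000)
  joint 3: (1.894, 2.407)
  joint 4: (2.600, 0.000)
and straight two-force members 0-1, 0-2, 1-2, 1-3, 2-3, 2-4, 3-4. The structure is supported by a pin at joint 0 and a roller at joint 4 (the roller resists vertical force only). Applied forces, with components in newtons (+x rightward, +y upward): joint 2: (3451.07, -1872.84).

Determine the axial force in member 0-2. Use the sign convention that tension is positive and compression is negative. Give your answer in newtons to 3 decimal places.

N=5 nodes, M=7 members, R=3 reactions → 2N=10, M+R=10
member 0 (0-1): L=2.3972, (cx,cy)=(0.2419,0.9703)
member 1 (0-2): L=1.3130, (cx,cy)=(1.0000,0.0000)
member 2 (1-2): L=2.4388, (cx,cy)=(0.3006,-0.9538)
member 3 (1-3): L=1.3165, (cx,cy)=(0.9981,0.0615)
member 4 (2-3): L=2.4761, (cx,cy)=(0.2346,0.9721)
member 5 (2-4): L=1.2870, (cx,cy)=(1.0000,0.0000)
member 6 (3-4): L=2.5084, (cx,cy)=(0.2815,-0.9596)
solve A·x = −loads:
  F[0-1] = -955.4424 N (compression)
  F[0-2] = +3682.2361 N (tension)
  F[1-2] = +938.8205 N (tension)
  F[1-3] = -514.3145 N (compression)
  F[2-3] = +1005.4998 N (tension)
  F[2-4] = +277.4091 N (tension)
  F[3-4] = -985.6285 N (compression)
  Rx@0 = -3451.0700 N
  Ry@0 = +927.0558 N
  Ry@4 = +945.7842 N

3682.236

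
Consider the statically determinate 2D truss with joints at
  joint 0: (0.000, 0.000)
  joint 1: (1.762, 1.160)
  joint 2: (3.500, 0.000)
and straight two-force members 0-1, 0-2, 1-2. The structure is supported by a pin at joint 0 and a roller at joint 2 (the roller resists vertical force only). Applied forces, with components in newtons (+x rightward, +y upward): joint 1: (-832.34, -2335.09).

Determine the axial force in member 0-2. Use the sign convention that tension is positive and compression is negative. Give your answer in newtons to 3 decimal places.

N=3 nodes, M=3 members, R=3 reactions → 2N=6, M+R=6
member 0 (0-1): L=2.1096, (cx,cy)=(0.8352,0.5499)
member 1 (0-2): L=3.5000, (cx,cy)=(1.0000,0.0000)
member 2 (1-2): L=2.0896, (cx,cy)=(0.8318,-0.5551)
solve A·x = −loads:
  F[0-1] = -2610.3992 N (compression)
  F[0-2] = +1347.9835 N (tension)
  F[1-2] = -1620.6484 N (compression)
  Rx@0 = +832.3400 N
  Ry@0 = +1435.4002 N
  Ry@2 = +899.6898 N

1347.983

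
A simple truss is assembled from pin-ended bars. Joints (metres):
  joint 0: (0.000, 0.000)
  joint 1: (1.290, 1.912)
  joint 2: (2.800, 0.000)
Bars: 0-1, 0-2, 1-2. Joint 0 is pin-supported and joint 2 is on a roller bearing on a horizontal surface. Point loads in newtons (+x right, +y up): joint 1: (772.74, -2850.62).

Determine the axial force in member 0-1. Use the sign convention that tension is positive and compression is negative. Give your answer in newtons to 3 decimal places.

N=3 nodes, M=3 members, R=3 reactions → 2N=6, M+R=6
member 0 (0-1): L=2.3065, (cx,cy)=(0.5593,0.8290)
member 1 (0-2): L=2.8000, (cx,cy)=(1.0000,0.0000)
member 2 (1-2): L=2.4364, (cx,cy)=(0.6198,-0.7848)
solve A·x = −loads:
  F[0-1] = -1217.9313 N (compression)
  F[0-2] = +1453.9218 N (tension)
  F[1-2] = -2345.8776 N (compression)
  Rx@0 = -772.7400 N
  Ry@0 = +1009.6276 N
  Ry@2 = +1840.9924 N

-1217.931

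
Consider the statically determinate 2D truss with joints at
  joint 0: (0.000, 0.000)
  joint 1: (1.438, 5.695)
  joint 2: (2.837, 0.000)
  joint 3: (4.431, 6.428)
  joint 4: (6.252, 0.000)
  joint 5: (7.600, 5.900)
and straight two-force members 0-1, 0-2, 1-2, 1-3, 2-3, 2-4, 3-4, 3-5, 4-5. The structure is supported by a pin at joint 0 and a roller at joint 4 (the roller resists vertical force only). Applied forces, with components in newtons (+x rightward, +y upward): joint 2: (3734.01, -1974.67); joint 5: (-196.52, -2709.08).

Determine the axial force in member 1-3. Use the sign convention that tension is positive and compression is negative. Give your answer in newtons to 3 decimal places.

N=6 nodes, M=9 members, R=3 reactions → 2N=12, M+R=12
member 0 (0-1): L=5.8737, (cx,cy)=(0.2448,0.9696)
member 1 (0-2): L=2.8370, (cx,cy)=(1.0000,0.0000)
member 2 (1-2): L=5.8643, (cx,cy)=(0.2386,-0.9711)
member 3 (1-3): L=3.0815, (cx,cy)=(0.9713,0.2379)
member 4 (2-3): L=6.6227, (cx,cy)=(0.2407,0.9706)
member 5 (2-4): L=3.4150, (cx,cy)=(1.0000,0.0000)
member 6 (3-4): L=6.6810, (cx,cy)=(0.2726,-0.9621)
member 7 (3-5): L=3.2127, (cx,cy)=(0.9864,-0.1643)
member 8 (4-5): L=6.0520, (cx,cy)=(0.2227,0.9749)
solve A·x = −loads:
  F[0-1] = -701.3040 N (compression)
  F[0-2] = +3709.1821 N (tension)
  F[1-2] = +619.6037 N (tension)
  F[1-3] = -328.9478 N (compression)
  F[2-3] = +1414.5396 N (tension)
  F[2-4] = -217.4767 N (compression)
  F[3-4] = -1416.1287 N (compression)
  F[3-5] = +412.5545 N (tension)
  F[4-5] = -2709.3385 N (compression)
  Rx@0 = -3537.4900 N
  Ry@0 = +679.9626 N
  Ry@4 = +4003.7874 N

-328.948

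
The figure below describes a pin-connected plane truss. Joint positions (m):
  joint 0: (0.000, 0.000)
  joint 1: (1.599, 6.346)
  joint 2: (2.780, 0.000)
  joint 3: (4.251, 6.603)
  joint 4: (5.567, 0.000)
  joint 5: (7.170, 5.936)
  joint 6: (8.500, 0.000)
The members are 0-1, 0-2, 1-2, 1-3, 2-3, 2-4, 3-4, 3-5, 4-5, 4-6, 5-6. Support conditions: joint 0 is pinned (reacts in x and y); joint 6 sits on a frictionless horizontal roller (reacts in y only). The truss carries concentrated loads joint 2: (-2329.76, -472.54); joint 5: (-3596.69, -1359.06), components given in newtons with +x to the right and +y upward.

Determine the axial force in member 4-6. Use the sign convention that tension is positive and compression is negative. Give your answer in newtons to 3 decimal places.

N=7 nodes, M=11 members, R=3 reactions → 2N=14, M+R=14
member 0 (0-1): L=6.5444, (cx,cy)=(0.2443,0.9697)
member 1 (0-2): L=2.7800, (cx,cy)=(1.0000,0.0000)
member 2 (1-2): L=6.4550, (cx,cy)=(0.1830,-0.9831)
member 3 (1-3): L=2.6644, (cx,cy)=(0.9953,0.0965)
member 4 (2-3): L=6.7649, (cx,cy)=(0.2174,0.9761)
member 5 (2-4): L=2.7870, (cx,cy)=(1.0000,0.0000)
member 6 (3-4): L=6.7329, (cx,cy)=(0.1955,-0.9807)
member 7 (3-5): L=2.9942, (cx,cy)=(0.9749,-0.2228)
member 8 (4-5): L=6.1486, (cx,cy)=(0.2607,0.9654)
member 9 (4-6): L=2.9330, (cx,cy)=(1.0000,0.0000)
member 10 (5-6): L=6.0832, (cx,cy)=(0.2186,-0.9758)
solve A·x = −loads:
  F[0-1] = -3137.4967 N (compression)
  F[0-2] = -5159.8563 N (compression)
  F[1-2] = +2965.5919 N (tension)
  F[1-3] = -1315.3118 N (compression)
  F[2-3] = -2502.8823 N (compression)
  F[2-4] = -1743.2671 N (compression)
  F[3-4] = +3197.8845 N (tension)
  F[3-5] = -2542.3605 N (compression)
  F[4-5] = -3248.5456 N (compression)
  F[4-6] = -271.2885 N (compression)
  F[5-6] = +1240.8234 N (tension)
  Rx@0 = +5926.4500 N
  Ry@0 = +3042.4036 N
  Ry@6 = -1210.8036 N

-271.289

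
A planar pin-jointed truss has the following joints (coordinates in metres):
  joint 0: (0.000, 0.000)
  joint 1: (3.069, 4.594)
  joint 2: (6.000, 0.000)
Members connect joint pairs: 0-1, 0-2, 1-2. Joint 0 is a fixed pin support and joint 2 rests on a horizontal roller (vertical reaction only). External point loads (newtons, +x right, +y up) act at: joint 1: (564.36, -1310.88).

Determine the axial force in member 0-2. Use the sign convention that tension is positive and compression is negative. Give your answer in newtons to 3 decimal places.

N=3 nodes, M=3 members, R=3 reactions → 2N=6, M+R=6
member 0 (0-1): L=5.5248, (cx,cy)=(0.5555,0.8315)
member 1 (0-2): L=6.0000, (cx,cy)=(1.0000,0.0000)
member 2 (1-2): L=5.4494, (cx,cy)=(0.5379,-0.8430)
solve A·x = −loads:
  F[0-1] = -250.4486 N (compression)
  F[0-2] = +703.4826 N (tension)
  F[1-2] = -1307.9272 N (compression)
  Rx@0 = -564.3600 N
  Ry@0 = +208.2532 N
  Ry@2 = +1102.6268 N

703.483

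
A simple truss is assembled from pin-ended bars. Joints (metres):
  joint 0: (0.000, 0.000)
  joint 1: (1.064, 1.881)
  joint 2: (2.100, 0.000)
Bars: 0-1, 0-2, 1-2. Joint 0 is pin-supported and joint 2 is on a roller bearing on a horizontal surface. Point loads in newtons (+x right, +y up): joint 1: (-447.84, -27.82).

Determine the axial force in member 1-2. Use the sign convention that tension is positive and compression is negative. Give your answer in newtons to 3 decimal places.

441.863

N=3 nodes, M=3 members, R=3 reactions → 2N=6, M+R=6
member 0 (0-1): L=2.1611, (cx,cy)=(0.4923,0.8704)
member 1 (0-2): L=2.1000, (cx,cy)=(1.0000,0.0000)
member 2 (1-2): L=2.1474, (cx,cy)=(0.4824,-0.8759)
solve A·x = −loads:
  F[0-1] = -476.6334 N (compression)
  F[0-2] = -213.1710 N (compression)
  F[1-2] = +441.8629 N (tension)
  Rx@0 = +447.8400 N
  Ry@0 = +414.8612 N
  Ry@2 = -387.0412 N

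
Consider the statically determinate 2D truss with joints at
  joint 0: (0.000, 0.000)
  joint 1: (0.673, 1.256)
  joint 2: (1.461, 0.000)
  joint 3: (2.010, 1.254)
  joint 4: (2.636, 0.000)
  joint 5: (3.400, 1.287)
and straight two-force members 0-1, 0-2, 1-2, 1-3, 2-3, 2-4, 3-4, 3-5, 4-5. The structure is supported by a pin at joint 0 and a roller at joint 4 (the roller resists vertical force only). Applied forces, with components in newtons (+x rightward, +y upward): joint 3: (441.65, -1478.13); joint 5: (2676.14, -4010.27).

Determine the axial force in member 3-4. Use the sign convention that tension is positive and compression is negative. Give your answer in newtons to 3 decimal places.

-4117.907

N=6 nodes, M=9 members, R=3 reactions → 2N=12, M+R=12
member 0 (0-1): L=1.4249, (cx,cy)=(0.4723,0.8814)
member 1 (0-2): L=1.4610, (cx,cy)=(1.0000,0.0000)
member 2 (1-2): L=1.4827, (cx,cy)=(0.5315,-0.8471)
member 3 (1-3): L=1.3370, (cx,cy)=(1.0000,-0.0015)
member 4 (2-3): L=1.3689, (cx,cy)=(0.4010,0.9161)
member 5 (2-4): L=1.1750, (cx,cy)=(1.0000,0.0000)
member 6 (3-4): L=1.4016, (cx,cy)=(0.4466,-0.8947)
member 7 (3-5): L=1.3904, (cx,cy)=(0.9997,0.0237)
member 8 (4-5): L=1.4967, (cx,cy)=(0.5105,0.8599)
solve A·x = −loads:
  F[0-1] = +2641.1165 N (tension)
  F[0-2] = +1870.3925 N (tension)
  F[1-2] = -2753.0038 N (compression)
  F[1-3] = +2710.4930 N (tension)
  F[2-3] = +2545.7329 N (tension)
  F[2-4] = -613.6630 N (compression)
  F[3-4] = -4117.9072 N (compression)
  F[3-5] = +5130.4814 N (tension)
  F[4-5] = -4805.2515 N (compression)
  Rx@0 = -3117.7900 N
  Ry@0 = -2327.9811 N
  Ry@4 = +7816.3811 N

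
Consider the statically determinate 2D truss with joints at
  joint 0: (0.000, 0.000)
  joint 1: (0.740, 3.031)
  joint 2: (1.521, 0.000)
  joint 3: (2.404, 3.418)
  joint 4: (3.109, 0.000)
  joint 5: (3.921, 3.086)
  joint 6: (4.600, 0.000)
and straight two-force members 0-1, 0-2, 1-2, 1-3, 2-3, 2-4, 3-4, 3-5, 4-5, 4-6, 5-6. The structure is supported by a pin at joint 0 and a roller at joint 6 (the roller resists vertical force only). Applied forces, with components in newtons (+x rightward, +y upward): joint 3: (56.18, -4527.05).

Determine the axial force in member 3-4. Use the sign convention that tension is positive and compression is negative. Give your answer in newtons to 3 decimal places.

-2212.517

N=7 nodes, M=11 members, R=3 reactions → 2N=14, M+R=14
member 0 (0-1): L=3.1200, (cx,cy)=(0.2372,0.9715)
member 1 (0-2): L=1.5210, (cx,cy)=(1.0000,0.0000)
member 2 (1-2): L=3.1300, (cx,cy)=(0.2495,-0.9684)
member 3 (1-3): L=1.7084, (cx,cy)=(0.9740,0.2265)
member 4 (2-3): L=3.5302, (cx,cy)=(0.2501,0.9682)
member 5 (2-4): L=1.5880, (cx,cy)=(1.0000,0.0000)
member 6 (3-4): L=3.4899, (cx,cy)=(0.2020,-0.9794)
member 7 (3-5): L=1.5529, (cx,cy)=(0.9769,-0.2138)
member 8 (4-5): L=3.1910, (cx,cy)=(0.2545,0.9671)
member 9 (4-6): L=1.4910, (cx,cy)=(1.0000,0.0000)
member 10 (5-6): L=3.1598, (cx,cy)=(0.2149,-0.9766)
solve A·x = −loads:
  F[0-1] = -2181.6815 N (compression)
  F[0-2] = +573.6258 N (tension)
  F[1-2] = +1947.6663 N (tension)
  F[1-3] = -1030.2087 N (compression)
  F[2-3] = -1947.9808 N (compression)
  F[2-4] = +1546.8500 N (tension)
  F[3-4] = -2212.5167 N (compression)
  F[3-5] = -1125.9352 N (compression)
  F[4-5] = +2240.6595 N (tension)
  F[4-6] = +529.7388 N (tension)
  F[5-6] = -2465.2093 N (compression)
  Rx@0 = -56.1800 N
  Ry@0 = +2119.4301 N
  Ry@6 = +2407.6199 N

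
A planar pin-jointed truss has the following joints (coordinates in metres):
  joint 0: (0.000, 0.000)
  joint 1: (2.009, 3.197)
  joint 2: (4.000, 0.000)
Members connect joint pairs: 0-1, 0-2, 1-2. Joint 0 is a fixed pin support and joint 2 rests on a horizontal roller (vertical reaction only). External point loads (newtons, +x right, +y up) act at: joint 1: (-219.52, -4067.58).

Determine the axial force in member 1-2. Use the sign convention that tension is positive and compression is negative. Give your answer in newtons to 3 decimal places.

-2200.031

N=3 nodes, M=3 members, R=3 reactions → 2N=6, M+R=6
member 0 (0-1): L=3.7758, (cx,cy)=(0.5321,0.8467)
member 1 (0-2): L=4.0000, (cx,cy)=(1.0000,0.0000)
member 2 (1-2): L=3.7663, (cx,cy)=(0.5286,-0.8488)
solve A·x = −loads:
  F[0-1] = -2598.4243 N (compression)
  F[0-2] = +1163.0197 N (tension)
  F[1-2] = -2200.0310 N (compression)
  Rx@0 = +219.5200 N
  Ry@0 = +2200.0893 N
  Ry@2 = +1867.4907 N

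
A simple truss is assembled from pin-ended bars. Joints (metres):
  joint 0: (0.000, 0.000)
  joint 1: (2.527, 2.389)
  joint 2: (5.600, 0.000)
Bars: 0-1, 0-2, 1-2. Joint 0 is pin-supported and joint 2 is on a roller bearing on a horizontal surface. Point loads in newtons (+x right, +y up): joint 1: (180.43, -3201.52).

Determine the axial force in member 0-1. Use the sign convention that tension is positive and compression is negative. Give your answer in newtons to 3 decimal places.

-2445.261

N=3 nodes, M=3 members, R=3 reactions → 2N=6, M+R=6
member 0 (0-1): L=3.4775, (cx,cy)=(0.7267,0.6870)
member 1 (0-2): L=5.6000, (cx,cy)=(1.0000,0.0000)
member 2 (1-2): L=3.8924, (cx,cy)=(0.7895,-0.6138)
solve A·x = −loads:
  F[0-1] = -2445.2610 N (compression)
  F[0-2] = +1957.3282 N (tension)
  F[1-2] = -2479.2294 N (compression)
  Rx@0 = -180.4300 N
  Ry@0 = +1679.8614 N
  Ry@2 = +1521.6586 N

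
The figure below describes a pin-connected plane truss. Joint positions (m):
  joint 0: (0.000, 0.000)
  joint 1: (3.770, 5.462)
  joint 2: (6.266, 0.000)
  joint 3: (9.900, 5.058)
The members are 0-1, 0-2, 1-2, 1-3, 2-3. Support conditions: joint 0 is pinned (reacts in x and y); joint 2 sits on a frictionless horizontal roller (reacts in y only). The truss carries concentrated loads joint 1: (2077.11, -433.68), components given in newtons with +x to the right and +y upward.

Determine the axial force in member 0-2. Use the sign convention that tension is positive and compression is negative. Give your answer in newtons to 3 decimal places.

N=4 nodes, M=5 members, R=3 reactions → 2N=8, M+R=8
member 0 (0-1): L=6.6367, (cx,cy)=(0.5680,0.8230)
member 1 (0-2): L=6.2660, (cx,cy)=(1.0000,0.0000)
member 2 (1-2): L=6.0053, (cx,cy)=(0.4156,-0.9095)
member 3 (1-3): L=6.1433, (cx,cy)=(0.9978,-0.0658)
member 4 (2-3): L=6.2281, (cx,cy)=(0.5835,0.8121)
solve A·x = −loads:
  F[0-1] = +1990.0999 N (tension)
  F[0-2] = +946.6341 N (tension)
  F[1-2] = -2277.5676 N (compression)
  F[1-3] = -0.0000 N (compression)
  F[2-3] = +0.0000 N (tension)
  Rx@0 = -2077.1100 N
  Ry@0 = -1637.8407 N
  Ry@2 = +2071.5207 N

946.634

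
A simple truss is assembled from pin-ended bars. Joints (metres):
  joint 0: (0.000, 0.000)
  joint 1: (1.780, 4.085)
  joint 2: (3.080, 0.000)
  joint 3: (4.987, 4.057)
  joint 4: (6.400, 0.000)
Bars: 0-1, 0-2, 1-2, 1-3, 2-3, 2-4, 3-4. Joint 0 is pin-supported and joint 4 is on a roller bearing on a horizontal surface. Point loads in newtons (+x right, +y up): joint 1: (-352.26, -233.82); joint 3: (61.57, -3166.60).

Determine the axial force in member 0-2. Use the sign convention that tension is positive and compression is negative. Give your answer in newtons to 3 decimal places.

N=5 nodes, M=7 members, R=3 reactions → 2N=10, M+R=10
member 0 (0-1): L=4.4560, (cx,cy)=(0.3995,0.9167)
member 1 (0-2): L=3.0800, (cx,cy)=(1.0000,0.0000)
member 2 (1-2): L=4.2869, (cx,cy)=(0.3033,-0.9529)
member 3 (1-3): L=3.2071, (cx,cy)=(1.0000,-0.0087)
member 4 (2-3): L=4.4828, (cx,cy)=(0.4254,0.9050)
member 5 (2-4): L=3.3200, (cx,cy)=(1.0000,0.0000)
member 6 (3-4): L=4.2960, (cx,cy)=(0.3289,-0.9444)
solve A·x = −loads:
  F[0-1] = -1149.4165 N (compression)
  F[0-2] = +168.4611 N (tension)
  F[1-2] = +863.8024 N (tension)
  F[1-3] = -368.8548 N (compression)
  F[2-3] = -909.5262 N (compression)
  F[2-4] = +817.3228 N (tension)
  F[3-4] = -2484.9525 N (compression)
  Rx@0 = +290.6900 N
  Ry@0 = +1053.7261 N
  Ry@4 = +2346.6939 N

168.461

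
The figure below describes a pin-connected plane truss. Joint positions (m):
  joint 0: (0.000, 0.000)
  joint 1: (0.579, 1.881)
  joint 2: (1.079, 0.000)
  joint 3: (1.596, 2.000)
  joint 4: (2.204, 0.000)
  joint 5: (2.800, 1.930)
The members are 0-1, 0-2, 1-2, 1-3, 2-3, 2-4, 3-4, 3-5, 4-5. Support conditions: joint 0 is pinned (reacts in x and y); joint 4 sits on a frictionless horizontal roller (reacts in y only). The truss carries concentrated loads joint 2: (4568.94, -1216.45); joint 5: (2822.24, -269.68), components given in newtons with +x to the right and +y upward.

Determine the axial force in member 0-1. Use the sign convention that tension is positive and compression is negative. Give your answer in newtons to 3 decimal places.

N=6 nodes, M=9 members, R=3 reactions → 2N=12, M+R=12
member 0 (0-1): L=1.9681, (cx,cy)=(0.2942,0.9557)
member 1 (0-2): L=1.0790, (cx,cy)=(1.0000,0.0000)
member 2 (1-2): L=1.9463, (cx,cy)=(0.2569,-0.9664)
member 3 (1-3): L=1.0239, (cx,cy)=(0.9932,0.1162)
member 4 (2-3): L=2.0657, (cx,cy)=(0.2503,0.9682)
member 5 (2-4): L=1.1250, (cx,cy)=(1.0000,0.0000)
member 6 (3-4): L=2.0904, (cx,cy)=(0.2909,-0.9568)
member 7 (3-5): L=1.2060, (cx,cy)=(0.9983,-0.0580)
member 8 (4-5): L=2.0199, (cx,cy)=(0.2951,0.9555)
solve A·x = −loads:
  F[0-1] = +2012.4463 N (tension)
  F[0-2] = +6799.1325 N (tension)
  F[1-2] = -1860.6260 N (compression)
  F[1-3] = +1077.3335 N (tension)
  F[2-3] = +3113.7257 N (tension)
  F[2-4] = +972.9244 N (tension)
  F[3-4] = -3455.1624 N (compression)
  F[3-5] = +2859.0938 N (tension)
  F[4-5] = -108.5674 N (compression)
  Rx@0 = -7391.1800 N
  Ry@0 = -1923.3876 N
  Ry@4 = +3409.5176 N

2012.446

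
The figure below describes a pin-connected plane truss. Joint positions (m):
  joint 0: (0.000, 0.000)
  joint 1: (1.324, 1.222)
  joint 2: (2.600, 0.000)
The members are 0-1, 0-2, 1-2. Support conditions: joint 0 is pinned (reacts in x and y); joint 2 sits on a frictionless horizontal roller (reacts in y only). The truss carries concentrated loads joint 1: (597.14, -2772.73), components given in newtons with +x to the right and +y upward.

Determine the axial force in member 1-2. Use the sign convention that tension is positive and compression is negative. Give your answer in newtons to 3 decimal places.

-2447.180

N=3 nodes, M=3 members, R=3 reactions → 2N=6, M+R=6
member 0 (0-1): L=1.8017, (cx,cy)=(0.7348,0.6782)
member 1 (0-2): L=2.6000, (cx,cy)=(1.0000,0.0000)
member 2 (1-2): L=1.7668, (cx,cy)=(0.7222,-0.6917)
solve A·x = −loads:
  F[0-1] = -1592.5400 N (compression)
  F[0-2] = +1767.4116 N (tension)
  F[1-2] = -2447.1801 N (compression)
  Rx@0 = -597.1400 N
  Ry@0 = +1080.1148 N
  Ry@2 = +1692.6152 N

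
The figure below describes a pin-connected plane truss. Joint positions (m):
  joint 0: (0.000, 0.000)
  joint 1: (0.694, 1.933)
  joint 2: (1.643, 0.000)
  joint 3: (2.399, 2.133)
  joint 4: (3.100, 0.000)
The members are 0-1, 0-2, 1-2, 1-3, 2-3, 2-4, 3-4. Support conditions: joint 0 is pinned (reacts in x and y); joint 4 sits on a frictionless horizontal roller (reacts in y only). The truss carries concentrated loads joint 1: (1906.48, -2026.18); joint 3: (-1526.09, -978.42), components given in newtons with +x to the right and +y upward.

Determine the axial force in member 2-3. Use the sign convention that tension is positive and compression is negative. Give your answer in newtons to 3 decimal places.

N=5 nodes, M=7 members, R=3 reactions → 2N=10, M+R=10
member 0 (0-1): L=2.0538, (cx,cy)=(0.3379,0.9412)
member 1 (0-2): L=1.6430, (cx,cy)=(1.0000,0.0000)
member 2 (1-2): L=2.1534, (cx,cy)=(0.4407,-0.8977)
member 3 (1-3): L=1.7167, (cx,cy)=(0.9932,0.1165)
member 4 (2-3): L=2.2630, (cx,cy)=(0.3341,0.9425)
member 5 (2-4): L=1.4570, (cx,cy)=(1.0000,0.0000)
member 6 (3-4): L=2.2452, (cx,cy)=(0.3122,-0.9500)
solve A·x = −loads:
  F[0-1] = -1758.5311 N (compression)
  F[0-2] = +974.6135 N (tension)
  F[1-2] = -699.8746 N (compression)
  F[1-3] = -2207.2994 N (compression)
  F[2-3] = +666.5388 N (tension)
  F[2-4] = +443.5091 N (tension)
  F[3-4] = -1420.5182 N (compression)
  Rx@0 = -380.3900 N
  Ry@0 = +1655.0921 N
  Ry@4 = +1349.5079 N

666.539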